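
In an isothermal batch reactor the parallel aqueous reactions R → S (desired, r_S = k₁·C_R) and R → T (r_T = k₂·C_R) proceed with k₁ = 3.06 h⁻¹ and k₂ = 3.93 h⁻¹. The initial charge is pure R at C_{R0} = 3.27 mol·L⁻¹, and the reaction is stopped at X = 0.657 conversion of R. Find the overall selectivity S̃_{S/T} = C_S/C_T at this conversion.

C_R = C_{R0}(1−X) = 1.122 mol·L⁻¹.
Both paths are first order in R, so the instantaneous fraction to S is constant: dC_S/d(−C_R) = k₁/(k₁+k₂) = 0.4378.
C_S = 0.4378·(C_{R0}−C_R) = 0.4378×2.148 = 0.940 mol·L⁻¹.
C_T = (C_{R0}−C_R)−C_S = 1.208 mol·L⁻¹; S̃_{S/T} = 0.9405/1.208 = 0.779.

0.779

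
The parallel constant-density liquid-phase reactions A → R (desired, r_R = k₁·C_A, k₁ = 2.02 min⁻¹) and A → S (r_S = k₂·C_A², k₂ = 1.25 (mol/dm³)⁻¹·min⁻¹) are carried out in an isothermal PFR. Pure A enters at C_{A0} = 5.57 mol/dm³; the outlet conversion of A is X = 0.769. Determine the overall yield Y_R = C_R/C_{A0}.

C_A = C_{A0}(1−X) = 1.287 mol/dm³.
Along a PFR/batch, dC_R/dC_A = −r_R/(r_R+r_S) = −k₁/(k₁+k₂·C_A).
Integrating from C_{A0} to C_A: C_R = (2.02/1.25)·ln[(2.02+1.25·5.57)/(2.02+1.25·1.29)] = 1.616·ln(8.982/3.628) = 1.465 mol/dm³.
Y_R = C_R/C_{A0} = 1.465/5.57 = 0.263.

0.263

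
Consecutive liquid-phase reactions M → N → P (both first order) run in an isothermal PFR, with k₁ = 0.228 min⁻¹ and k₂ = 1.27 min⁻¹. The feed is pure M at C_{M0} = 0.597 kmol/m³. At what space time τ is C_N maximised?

For first-order series the maximum of C_N occurs at τ_opt = ln(k₂/k₁)/(k₂−k₁).
= ln(1.27/0.228)/(1.27−0.228) = ln(5.570)/1.042 = 1.717/1.042 = 1.65 min.

1.65 min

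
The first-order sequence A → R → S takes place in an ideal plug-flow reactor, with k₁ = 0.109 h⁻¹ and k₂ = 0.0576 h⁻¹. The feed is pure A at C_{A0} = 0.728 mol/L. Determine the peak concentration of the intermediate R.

0.356 mol/L

For a first-order series the maximum intermediate yield is C_{R,max}/C_{A0} = (k₁/k₂)^[k₂/(k₂−k₁)].
= (0.109/0.0576)^(0.0576/(0.0576−0.109)) = (1.892)^(-1.121) = 0.4893.
C_{R,max} = 0.4893×0.728 = 0.356 mol/L.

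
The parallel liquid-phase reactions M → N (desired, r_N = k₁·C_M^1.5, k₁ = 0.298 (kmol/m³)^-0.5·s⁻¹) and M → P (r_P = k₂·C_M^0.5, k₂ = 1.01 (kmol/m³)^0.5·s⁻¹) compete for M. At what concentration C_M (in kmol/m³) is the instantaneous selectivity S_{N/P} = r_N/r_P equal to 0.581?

1.97 kmol/m³

S_{N/P} = (k₁/k₂)·C_M ⇒ C_M = S·k₂/k₁.
= 0.581×1.01/0.298 = 1.97 kmol/m³.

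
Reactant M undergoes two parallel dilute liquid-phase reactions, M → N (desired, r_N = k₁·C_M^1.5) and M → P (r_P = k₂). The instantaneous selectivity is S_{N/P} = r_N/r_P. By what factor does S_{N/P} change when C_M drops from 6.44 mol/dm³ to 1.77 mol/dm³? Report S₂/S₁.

0.144

S_{N/P} = (k₁/k₂)·C_M^1.5, so S₂/S₁ = (C_{M,2}/C_{M,1})^1.5.
= (1.77/6.44)^1.5 = (0.2748)^1.5 = 0.144.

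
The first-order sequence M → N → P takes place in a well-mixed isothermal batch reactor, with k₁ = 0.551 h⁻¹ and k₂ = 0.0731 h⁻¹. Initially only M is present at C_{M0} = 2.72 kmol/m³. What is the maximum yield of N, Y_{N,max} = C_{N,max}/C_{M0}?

0.734

Evaluating C_N at t_opt = ln(k₂/k₁)/(k₂−k₁) gives C_{N,max}/C_{M0} = (k₁/k₂)^[k₂/(k₂−k₁)].
= (0.551/0.0731)^(0.0731/(0.0731−0.551)) = (7.538)^(-0.1530) = 0.7342.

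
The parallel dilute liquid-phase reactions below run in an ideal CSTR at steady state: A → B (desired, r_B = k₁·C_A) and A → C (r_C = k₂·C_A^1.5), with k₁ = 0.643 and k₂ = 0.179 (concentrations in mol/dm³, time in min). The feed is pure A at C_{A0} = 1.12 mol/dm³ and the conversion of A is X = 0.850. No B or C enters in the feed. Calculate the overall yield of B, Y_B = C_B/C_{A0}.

Exit C_A = C_{A0}(1−X) = 1.12×0.150 = 0.1680 mol/dm³.
Rates in a CSTR are evaluated at the outlet concentration: r_B = 0.643×0.1680 = 0.1080, r_C = 0.179×0.1680^1.5 = 0.01233.
Fraction of consumed A going to B: r_B/(r_B+r_C) = 0.8976.
C_B = 0.8976·C_{A0}·X = 0.8976×1.12×0.850 = 0.854 mol/dm³; Y_B = C_B/C_{A0} = 0.763.

0.763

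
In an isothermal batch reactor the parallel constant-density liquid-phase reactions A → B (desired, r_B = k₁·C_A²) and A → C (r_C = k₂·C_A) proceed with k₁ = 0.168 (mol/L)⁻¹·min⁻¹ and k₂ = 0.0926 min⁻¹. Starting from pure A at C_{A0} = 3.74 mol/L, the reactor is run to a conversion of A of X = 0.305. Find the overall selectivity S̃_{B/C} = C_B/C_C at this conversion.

5.70

C_A = C_{A0}(1−X) = 2.599 mol/L.
Along a PFR/batch, dC_C/dC_A = −r_C/(r_B+r_C) = −k₂/(k₂+k₁·C_A).
Integrating from C_{A0} to C_A: C_C = (0.0926/0.168)·ln[(0.0926+0.168·3.74)/(0.0926+0.168·2.60)] = 0.5512·ln(0.7209/0.5293) = 0.1703 mol/L.
Then C_B = (C_{A0}−C_A) − C_C = 1.141 − 0.1703 = 0.9704 mol/L.
S̃_{B/C} = C_B/C_C = 0.9704/0.1703 = 5.70.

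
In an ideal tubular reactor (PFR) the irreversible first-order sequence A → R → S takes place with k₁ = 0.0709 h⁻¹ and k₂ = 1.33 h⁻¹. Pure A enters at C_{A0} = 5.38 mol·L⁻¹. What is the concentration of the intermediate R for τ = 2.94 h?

The intermediate concentration in a first-order A→B→C sequence is C_R = k₁C_{A0}(e^(−k₁τ) − e^(−k₂τ))/(k₂−k₁).
e^(−k₁τ) = e^(−0.0709×2.94) = e^(−0.2084) = 0.8118; e^(−k₂τ) = e^(−3.910) = 0.02004.
C_R = 0.0709×5.38/(1.33−0.0709) × (0.8118−0.02004) = 0.3029×0.7918 = 0.2399 mol·L⁻¹.

0.240 mol·L⁻¹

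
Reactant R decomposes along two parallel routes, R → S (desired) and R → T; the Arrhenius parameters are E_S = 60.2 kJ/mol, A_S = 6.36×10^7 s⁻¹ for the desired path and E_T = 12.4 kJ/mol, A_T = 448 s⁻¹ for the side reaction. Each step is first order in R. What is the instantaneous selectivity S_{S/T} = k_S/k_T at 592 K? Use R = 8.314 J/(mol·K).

Since both paths have the same order in R, the concentration cancels and S_{S/T} = k_S/k_T = (A_S/A_T)·exp[(E_T−E_S)/(RT)].
(E_T−E_S)/(RT) = (12.4−60.2)×10³/(8.314×592) = -47800/4922 = -9.712.
k_S/k_T = (6.36×10^7/448)·exp(-9.712) = 1.420×10^5 × 6.057×10^-5 = 8.60.

8.60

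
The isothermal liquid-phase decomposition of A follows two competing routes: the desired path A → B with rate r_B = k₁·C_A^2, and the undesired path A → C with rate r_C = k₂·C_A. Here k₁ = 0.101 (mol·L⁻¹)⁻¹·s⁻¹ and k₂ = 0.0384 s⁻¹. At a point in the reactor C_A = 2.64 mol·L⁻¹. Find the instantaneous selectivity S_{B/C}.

6.94

S_{B/C} = r_B/r_C = (k₁·C_A^2)/(k₂·C_A) = (k₁/k₂)·C_A.
= (0.101×2.640^2) / (0.0384×2.640) = 0.7039/0.1014 = 6.94.
Since the desired path is higher order in A, keeping C_A high (PFR or concentrated feed) favours B.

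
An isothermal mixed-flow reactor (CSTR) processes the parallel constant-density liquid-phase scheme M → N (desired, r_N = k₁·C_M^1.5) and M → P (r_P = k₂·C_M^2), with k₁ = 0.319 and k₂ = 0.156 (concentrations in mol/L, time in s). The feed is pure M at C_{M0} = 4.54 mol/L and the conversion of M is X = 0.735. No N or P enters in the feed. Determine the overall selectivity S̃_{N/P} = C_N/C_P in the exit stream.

1.86

Exit C_M = C_{M0}(1−X) = 4.54×0.265 = 1.203 mol/L.
A CSTR operates uniformly at the exit composition, giving r_N = 0.4210 and r_P = 0.2258 (each k·C_M^n at C_M = 1.203).
Overall selectivity = C_N/C_P = r_Nτ/(r_Pτ) = r_N/r_P = 1.86.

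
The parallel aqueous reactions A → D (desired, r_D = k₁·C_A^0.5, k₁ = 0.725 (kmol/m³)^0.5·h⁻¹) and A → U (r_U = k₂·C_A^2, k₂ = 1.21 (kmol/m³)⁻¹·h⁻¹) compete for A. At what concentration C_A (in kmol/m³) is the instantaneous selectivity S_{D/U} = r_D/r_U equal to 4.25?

0.271 kmol/m³

S_{D/U} = (k₁/k₂)·C_A^-1.5 ⇒ C_A = (S·k₂/k₁)^(1/(-1.5)).
= (4.25×1.21/0.725)^(-0.6667) = (7.093)^(-0.6667) = 0.271 kmol/m³.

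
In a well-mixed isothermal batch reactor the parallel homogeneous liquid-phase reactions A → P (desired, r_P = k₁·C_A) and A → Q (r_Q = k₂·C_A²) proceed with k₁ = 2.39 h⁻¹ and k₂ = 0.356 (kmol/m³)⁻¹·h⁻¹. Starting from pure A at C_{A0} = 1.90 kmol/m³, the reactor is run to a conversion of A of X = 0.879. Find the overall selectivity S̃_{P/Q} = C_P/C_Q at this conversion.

6.49

C_A = C_{A0}(1−X) = 0.2299 kmol/m³.
Along a PFR/batch, dC_P/dC_A = −r_P/(r_P+r_Q) = −k₁/(k₁+k₂·C_A).
Integrating from C_{A0} to C_A: C_P = (2.39/0.356)·ln[(2.39+0.356·1.90)/(2.39+0.356·0.230)] = 6.713·ln(3.066/2.472) = 1.447 kmol/m³.
C_Q = (C_{A0}−C_A)−C_P = 0.2231 kmol/m³; S̃_{P/Q} = 1.447/0.2231 = 6.49.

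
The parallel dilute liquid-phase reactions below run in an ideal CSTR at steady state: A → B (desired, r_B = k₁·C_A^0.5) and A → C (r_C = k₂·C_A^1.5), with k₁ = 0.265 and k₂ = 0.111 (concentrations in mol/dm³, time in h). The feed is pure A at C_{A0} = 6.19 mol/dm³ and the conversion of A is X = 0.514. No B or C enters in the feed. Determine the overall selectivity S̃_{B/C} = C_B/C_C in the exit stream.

Exit C_A = C_{A0}(1−X) = 6.19×0.486 = 3.008 mol/dm³.
In a CSTR the entire volume is at exit conditions, so r_B = 0.265×3.008^0.5 = 0.4596 and r_C = 0.111×3.008^1.5 = 0.5792.
Overall selectivity = C_B/C_C = r_Bτ/(r_Cτ) = r_B/r_C = 0.794.

0.794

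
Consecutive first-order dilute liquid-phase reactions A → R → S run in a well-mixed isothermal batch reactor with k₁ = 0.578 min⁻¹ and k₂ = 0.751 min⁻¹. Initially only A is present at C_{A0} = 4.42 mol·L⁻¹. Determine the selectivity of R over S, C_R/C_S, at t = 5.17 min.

0.117

Solving the coupled first-order balances gives C_R(t) = [k₁/(k₂−k₁)]·C_{A0}·(e^(−k₁t) − e^(−k₂t)).
e^(−k₁t) = e^(−0.578×5.17) = e^(−2.988) = 0.05038; e^(−k₂t) = e^(−3.883) = 0.02060.
C_R = 0.578×4.42/(0.751−0.578) × (0.05038−0.02060) = 14.77×0.02978 = 0.4398 mol·L⁻¹.
C_A = C_{A0}e^(−k₁t) = 0.2227 mol·L⁻¹, so C_S = C_{A0}−C_A−C_R = 3.758 mol·L⁻¹; C_R/C_S = 0.117.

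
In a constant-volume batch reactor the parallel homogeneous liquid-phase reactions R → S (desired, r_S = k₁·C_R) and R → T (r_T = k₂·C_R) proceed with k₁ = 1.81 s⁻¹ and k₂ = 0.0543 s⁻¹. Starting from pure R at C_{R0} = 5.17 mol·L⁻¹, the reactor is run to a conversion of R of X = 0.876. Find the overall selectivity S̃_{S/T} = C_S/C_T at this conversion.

33.3

C_R = C_{R0}(1−X) = 0.6411 mol·L⁻¹.
Both paths are first order in R, so the instantaneous fraction to S is constant: dC_S/d(−C_R) = k₁/(k₁+k₂) = 0.9709.
C_S = 0.9709·(C_{R0}−C_R) = 0.9709×4.529 = 4.40 mol·L⁻¹.
C_T = (C_{R0}−C_R)−C_S = 0.1319 mol·L⁻¹; S̃_{S/T} = 4.397/0.1319 = 33.3.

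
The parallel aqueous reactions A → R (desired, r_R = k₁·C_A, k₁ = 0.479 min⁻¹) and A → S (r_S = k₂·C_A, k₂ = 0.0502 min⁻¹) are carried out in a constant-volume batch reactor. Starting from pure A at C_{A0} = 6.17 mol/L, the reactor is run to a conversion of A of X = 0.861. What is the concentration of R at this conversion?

4.81 mol/L

C_A = C_{A0}(1−X) = 0.8576 mol/L.
Both paths are first order in A, so the instantaneous fraction to R is constant: dC_R/d(−C_A) = k₁/(k₁+k₂) = 0.9051.
C_R = 0.9051·(C_{A0}−C_A) = 0.9051×5.312 = 4.81 mol/L.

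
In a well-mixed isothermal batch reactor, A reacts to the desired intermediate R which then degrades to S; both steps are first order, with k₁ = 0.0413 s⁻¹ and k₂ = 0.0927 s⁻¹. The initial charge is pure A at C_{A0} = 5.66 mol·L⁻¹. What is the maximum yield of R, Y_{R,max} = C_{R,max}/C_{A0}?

0.233

For a first-order series the maximum intermediate yield is C_{R,max}/C_{A0} = (k₁/k₂)^[k₂/(k₂−k₁)].
= (0.0413/0.0927)^(0.0927/(0.0927−0.0413)) = (0.4455)^(1.804) = 0.2327.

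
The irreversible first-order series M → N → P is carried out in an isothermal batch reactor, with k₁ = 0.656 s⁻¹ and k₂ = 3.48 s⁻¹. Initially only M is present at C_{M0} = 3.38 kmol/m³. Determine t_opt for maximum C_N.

For first-order series the maximum of C_N occurs at t_opt = ln(k₂/k₁)/(k₂−k₁).
= ln(3.48/0.656)/(3.48−0.656) = ln(5.305)/2.824 = 1.669/2.824 = 0.591 s.

0.591 s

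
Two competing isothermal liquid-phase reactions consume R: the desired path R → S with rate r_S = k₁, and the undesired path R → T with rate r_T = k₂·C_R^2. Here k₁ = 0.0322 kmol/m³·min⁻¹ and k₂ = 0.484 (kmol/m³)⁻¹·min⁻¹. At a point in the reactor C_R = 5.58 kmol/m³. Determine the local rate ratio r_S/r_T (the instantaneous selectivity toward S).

0.00214

S_{S/T} = r_S/r_T = (k₁)/(k₂·C_R^2) = (k₁/k₂)·C_R^-2.
= (0.0322) / (0.484×5.580^2) = 0.03220/15.07 = 0.00214.
The undesired path is higher order in R, so low C_R (CSTR or dilute feed) favours S.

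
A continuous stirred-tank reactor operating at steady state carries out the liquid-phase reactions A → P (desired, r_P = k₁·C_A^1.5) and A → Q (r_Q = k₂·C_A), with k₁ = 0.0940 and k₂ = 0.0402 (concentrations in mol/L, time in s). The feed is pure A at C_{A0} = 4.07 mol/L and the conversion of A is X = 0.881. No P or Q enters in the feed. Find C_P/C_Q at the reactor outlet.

Exit C_A = C_{A0}(1−X) = 4.07×0.119 = 0.4843 mol/L.
In a CSTR the entire volume is at exit conditions, so r_P = 0.0940×0.4843^1.5 = 0.03168 and r_Q = 0.0402×0.4843 = 0.01947.
Overall selectivity = C_P/C_Q = r_Pτ/(r_Qτ) = r_P/r_Q = 1.63.

1.63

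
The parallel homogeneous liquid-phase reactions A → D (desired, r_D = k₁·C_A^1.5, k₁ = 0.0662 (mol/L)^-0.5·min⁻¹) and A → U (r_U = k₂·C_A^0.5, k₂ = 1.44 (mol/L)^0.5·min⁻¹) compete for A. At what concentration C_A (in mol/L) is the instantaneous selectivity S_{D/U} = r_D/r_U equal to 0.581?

S_{D/U} = (k₁/k₂)·C_A ⇒ C_A = S·k₂/k₁.
= 0.581×1.44/0.0662 = 12.6 mol/L.

12.6 mol/L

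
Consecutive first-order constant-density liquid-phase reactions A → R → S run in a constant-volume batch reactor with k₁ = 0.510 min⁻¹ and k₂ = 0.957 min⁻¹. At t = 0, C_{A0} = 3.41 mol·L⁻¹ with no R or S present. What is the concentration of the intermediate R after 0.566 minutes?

0.652 mol·L⁻¹

Solving the coupled first-order balances gives C_R(t) = [k₁/(k₂−k₁)]·C_{A0}·(e^(−k₁t) − e^(−k₂t)).
e^(−k₁t) = e^(−0.510×0.566) = e^(−0.2887) = 0.7493; e^(−k₂t) = e^(−0.5417) = 0.5818.
C_R = 0.510×3.41/(0.957−0.510) × (0.7493−0.5818) = 3.891×0.1675 = 0.6516 mol·L⁻¹.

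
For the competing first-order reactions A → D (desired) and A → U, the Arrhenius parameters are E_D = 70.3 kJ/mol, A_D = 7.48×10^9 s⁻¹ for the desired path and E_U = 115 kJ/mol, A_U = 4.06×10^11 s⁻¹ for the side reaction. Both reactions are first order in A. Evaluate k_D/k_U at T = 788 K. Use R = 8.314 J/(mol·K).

16.9

Since both paths have the same order in A, the concentration cancels and S_{D/U} = k_D/k_U = (A_D/A_U)·exp[(E_U−E_D)/(RT)].
(E_U−E_D)/(RT) = (115−70.3)×10³/(8.314×788) = 44700/6551 = 6.823.
k_D/k_U = (7.48×10^9/4.06×10^11)·exp(6.823) = 0.01842 × 918.7 = 16.9.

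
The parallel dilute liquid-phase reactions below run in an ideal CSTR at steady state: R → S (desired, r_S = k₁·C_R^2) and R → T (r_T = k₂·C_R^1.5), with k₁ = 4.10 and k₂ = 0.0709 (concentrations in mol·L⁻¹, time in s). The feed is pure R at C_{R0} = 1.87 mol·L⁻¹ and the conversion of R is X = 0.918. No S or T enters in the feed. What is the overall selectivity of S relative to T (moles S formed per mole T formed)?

Exit C_R = C_{R0}(1−X) = 1.87×0.0820 = 0.1533 mol·L⁻¹.
A CSTR operates uniformly at the exit composition, giving r_S = 0.09640 and r_T = 0.004257 (each k·C_R^n at C_R = 0.1533).
Overall selectivity = C_S/C_T = r_Sτ/(r_Tτ) = r_S/r_T = 22.6.

22.6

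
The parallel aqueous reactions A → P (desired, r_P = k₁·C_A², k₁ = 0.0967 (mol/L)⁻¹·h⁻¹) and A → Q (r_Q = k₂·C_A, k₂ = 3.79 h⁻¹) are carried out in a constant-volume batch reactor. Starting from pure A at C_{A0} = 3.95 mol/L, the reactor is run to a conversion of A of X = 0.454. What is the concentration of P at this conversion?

0.129 mol/L

C_A = C_{A0}(1−X) = 2.157 mol/L.
Along a PFR/batch, dC_Q/dC_A = −r_Q/(r_P+r_Q) = −k₂/(k₂+k₁·C_A).
Integrating from C_{A0} to C_A: C_Q = (3.79/0.0967)·ln[(3.79+0.0967·3.95)/(3.79+0.0967·2.16)] = 39.19·ln(4.172/3.999) = 1.664 mol/L.
Then C_P = (C_{A0}−C_A) − C_Q = 1.793 − 1.664 = 0.1294 mol/L.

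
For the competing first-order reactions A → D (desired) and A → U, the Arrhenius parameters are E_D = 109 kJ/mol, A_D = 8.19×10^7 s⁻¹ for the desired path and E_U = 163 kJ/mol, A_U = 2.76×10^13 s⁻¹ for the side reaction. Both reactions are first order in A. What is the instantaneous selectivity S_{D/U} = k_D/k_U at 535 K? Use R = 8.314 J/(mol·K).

With equal orders, S_{D/U} = k_D/k_U = (A_D/A_U)·exp[(E_U−E_D)/(RT)].
(E_U−E_D)/(RT) = (163−109)×10³/(8.314×535) = 54000/4448 = 12.14.
k_D/k_U = (8.19×10^7/2.76×10^13)·exp(12.14) = 2.967×10^-6 × 1.873×10^5 = 0.556.

0.556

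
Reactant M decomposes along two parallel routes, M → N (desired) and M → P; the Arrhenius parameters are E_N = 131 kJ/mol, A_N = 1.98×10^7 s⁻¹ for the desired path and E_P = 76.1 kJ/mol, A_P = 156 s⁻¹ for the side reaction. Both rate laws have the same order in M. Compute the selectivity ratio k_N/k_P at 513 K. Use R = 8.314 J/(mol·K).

Since both paths have the same order in M, the concentration cancels and S_{N/P} = k_N/k_P = (A_N/A_P)·exp[(E_P−E_N)/(RT)].
(E_P−E_N)/(RT) = (76.1−131)×10³/(8.314×513) = -54900/4265 = -12.87.
k_N/k_P = (1.98×10^7/156)·exp(-12.87) = 1.269×10^5 × 2.569×10^-6 = 0.326.

0.326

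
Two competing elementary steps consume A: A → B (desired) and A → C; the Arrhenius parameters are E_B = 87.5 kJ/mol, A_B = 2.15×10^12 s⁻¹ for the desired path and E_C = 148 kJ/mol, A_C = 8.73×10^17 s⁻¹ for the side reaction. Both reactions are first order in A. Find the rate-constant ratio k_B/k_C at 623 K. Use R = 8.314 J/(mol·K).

With equal orders, S_{B/C} = k_B/k_C = (A_B/A_C)·exp[(E_C−E_B)/(RT)].
(E_C−E_B)/(RT) = (148−87.5)×10³/(8.314×623) = 60500/5180 = 11.68.
k_B/k_C = (2.15×10^12/8.73×10^17)·exp(11.68) = 2.463×10^-6 × 1.182×10^5 = 0.291.

0.291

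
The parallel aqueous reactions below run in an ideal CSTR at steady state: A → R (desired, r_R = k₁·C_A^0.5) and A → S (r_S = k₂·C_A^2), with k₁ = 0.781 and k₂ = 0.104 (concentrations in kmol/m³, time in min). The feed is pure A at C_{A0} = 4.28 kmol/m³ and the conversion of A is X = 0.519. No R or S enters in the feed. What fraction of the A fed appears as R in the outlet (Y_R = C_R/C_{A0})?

0.372

Exit C_A = C_{A0}(1−X) = 4.28×0.481 = 2.059 kmol/m³.
In a CSTR the entire volume is at exit conditions, so r_R = 0.781×2.059^0.5 = 1.121 and r_S = 0.104×2.059^2 = 0.4408.
Fraction of consumed A going to R: r_R/(r_R+r_S) = 0.7177.
C_R = 0.7177·C_{A0}·X = 0.7177×4.28×0.519 = 1.59 kmol/m³; Y_R = C_R/C_{A0} = 0.372.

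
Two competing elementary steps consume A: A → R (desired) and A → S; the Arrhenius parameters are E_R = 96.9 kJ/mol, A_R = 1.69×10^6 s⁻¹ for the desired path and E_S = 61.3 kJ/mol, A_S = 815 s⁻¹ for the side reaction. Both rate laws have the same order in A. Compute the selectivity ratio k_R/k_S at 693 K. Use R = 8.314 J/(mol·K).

Since both paths have the same order in A, the concentration cancels and S_{R/S} = k_R/k_S = (A_R/A_S)·exp[(E_S−E_R)/(RT)].
(E_S−E_R)/(RT) = (61.3−96.9)×10³/(8.314×693) = -35600/5762 = -6.179.
k_R/k_S = (1.69×10^6/815)·exp(-6.179) = 2074 × 0.002073 = 4.30.
Since E_R > E_S, raising the temperature improves selectivity toward R.

4.30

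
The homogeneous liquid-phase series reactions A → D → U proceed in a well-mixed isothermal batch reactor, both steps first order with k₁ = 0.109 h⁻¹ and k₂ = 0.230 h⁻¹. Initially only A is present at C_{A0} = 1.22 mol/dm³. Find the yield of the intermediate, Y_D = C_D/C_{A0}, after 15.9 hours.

0.136

Solving the coupled first-order balances gives C_D(t) = [k₁/(k₂−k₁)]·C_{A0}·(e^(−k₁t) − e^(−k₂t)).
e^(−k₁t) = e^(−0.109×15.9) = e^(−1.733) = 0.1767; e^(−k₂t) = e^(−3.657) = 0.02581.
C_D = 0.109×1.22/(0.230−0.109) × (0.1767−0.02581) = 1.099×0.1509 = 0.1659 mol/dm³.
Y_D = C_D/C_{A0} = 0.1659/1.22 = 0.136.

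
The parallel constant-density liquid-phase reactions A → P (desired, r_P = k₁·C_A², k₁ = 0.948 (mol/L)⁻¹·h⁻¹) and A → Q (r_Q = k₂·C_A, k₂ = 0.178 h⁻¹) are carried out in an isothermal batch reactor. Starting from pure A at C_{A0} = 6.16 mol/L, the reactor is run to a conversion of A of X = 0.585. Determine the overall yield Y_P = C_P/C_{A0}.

C_A = C_{A0}(1−X) = 2.556 mol/L.
Along a PFR/batch, dC_Q/dC_A = −r_Q/(r_P+r_Q) = −k₂/(k₂+k₁·C_A).
Integrating from C_{A0} to C_A: C_Q = (0.178/0.948)·ln[(0.178+0.948·6.16)/(0.178+0.948·2.56)] = 0.1878·ln(6.018/2.601) = 0.1575 mol/L.
Then C_P = (C_{A0}−C_A) − C_Q = 3.604 − 0.1575 = 3.446 mol/L.
Y_P = C_P/C_{A0} = 3.446/6.16 = 0.559.

0.559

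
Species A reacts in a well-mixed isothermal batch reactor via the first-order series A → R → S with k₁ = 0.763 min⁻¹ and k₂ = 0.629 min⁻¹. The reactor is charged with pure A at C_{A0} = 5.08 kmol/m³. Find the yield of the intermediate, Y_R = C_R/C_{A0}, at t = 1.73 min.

Solving the coupled first-order balances gives C_R(t) = [k₁/(k₂−k₁)]·C_{A0}·(e^(−k₁t) − e^(−k₂t)).
e^(−k₁t) = e^(−0.763×1.73) = e^(−1.320) = 0.2671; e^(−k₂t) = e^(−1.088) = 0.3368.
C_R = 0.763×5.08/(0.629−0.763) × (0.2671−0.3368) = (-28.93)×(-0.06969) = 2.016 kmol/m³.
Y_R = C_R/C_{A0} = 2.016/5.08 = 0.397.

0.397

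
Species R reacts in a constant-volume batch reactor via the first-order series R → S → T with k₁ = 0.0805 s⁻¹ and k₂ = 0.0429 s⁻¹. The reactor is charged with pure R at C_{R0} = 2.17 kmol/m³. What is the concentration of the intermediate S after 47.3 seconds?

0.508 kmol/m³

For first-order series with pure R initially, C_S(t) = k₁C_{R0}/(k₂−k₁)·(e^(−k₁t) − e^(−k₂t)).
e^(−k₁t) = e^(−0.0805×47.3) = e^(−3.808) = 0.02220; e^(−k₂t) = e^(−2.029) = 0.1314.
C_S = 0.0805×2.17/(0.0429−0.0805) × (0.02220−0.1314) = (-4.646)×(-0.1092) = 0.5075 kmol/m³.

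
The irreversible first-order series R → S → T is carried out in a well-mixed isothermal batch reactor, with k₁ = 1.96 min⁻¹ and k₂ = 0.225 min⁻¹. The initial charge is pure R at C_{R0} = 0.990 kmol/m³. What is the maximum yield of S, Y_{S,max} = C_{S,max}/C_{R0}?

Evaluating C_S at t_opt = ln(k₂/k₁)/(k₂−k₁) gives C_{S,max}/C_{R0} = (k₁/k₂)^[k₂/(k₂−k₁)].
= (1.96/0.225)^(0.225/(0.225−1.96)) = (8.711)^(-0.1297) = 0.7552.

0.755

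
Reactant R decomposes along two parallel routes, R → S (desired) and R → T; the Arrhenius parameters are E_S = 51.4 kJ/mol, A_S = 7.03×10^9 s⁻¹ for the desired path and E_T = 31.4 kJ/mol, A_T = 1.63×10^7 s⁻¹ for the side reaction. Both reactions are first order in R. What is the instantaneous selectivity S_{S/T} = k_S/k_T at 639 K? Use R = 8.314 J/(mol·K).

With equal orders, S_{S/T} = k_S/k_T = (A_S/A_T)·exp[(E_T−E_S)/(RT)].
(E_T−E_S)/(RT) = (31.4−51.4)×10³/(8.314×639) = -20000/5313 = -3.765.
k_S/k_T = (7.03×10^9/1.63×10^7)·exp(-3.765) = 431.3 × 0.02318 = 10.00.

10.00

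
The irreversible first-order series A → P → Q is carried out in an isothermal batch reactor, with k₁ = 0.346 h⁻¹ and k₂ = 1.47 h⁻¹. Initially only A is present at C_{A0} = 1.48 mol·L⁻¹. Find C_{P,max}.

0.223 mol·L⁻¹

Evaluating C_P at t_opt = ln(k₂/k₁)/(k₂−k₁) gives C_{P,max}/C_{A0} = (k₁/k₂)^[k₂/(k₂−k₁)].
= (0.346/1.47)^(1.47/(1.47−0.346)) = (0.2354)^(1.308) = 0.1508.
C_{P,max} = 0.1508×1.48 = 0.223 mol·L⁻¹.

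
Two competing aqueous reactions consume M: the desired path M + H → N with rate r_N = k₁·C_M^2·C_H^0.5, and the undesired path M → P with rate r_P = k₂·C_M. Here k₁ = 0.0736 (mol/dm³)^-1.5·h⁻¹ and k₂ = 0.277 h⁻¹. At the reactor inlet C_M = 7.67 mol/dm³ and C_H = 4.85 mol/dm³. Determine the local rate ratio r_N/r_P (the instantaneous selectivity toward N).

S_{N/P} = r_N/r_P = (k₁·C_M^2·C_H^0.5)/(k₂·C_M) = (k₁/k₂)·C_M·C_H^0.5.
= (0.0736×7.670^2×4.850^0.5) / (0.277×7.670) = 9.535/2.125 = 4.49.

4.49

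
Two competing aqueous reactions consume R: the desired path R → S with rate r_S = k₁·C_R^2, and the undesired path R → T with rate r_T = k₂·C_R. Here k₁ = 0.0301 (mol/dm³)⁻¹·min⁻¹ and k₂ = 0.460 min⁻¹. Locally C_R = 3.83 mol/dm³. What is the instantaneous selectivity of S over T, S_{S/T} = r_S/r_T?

S_{S/T} = r_S/r_T = (k₁·C_R^2)/(k₂·C_R) = (k₁/k₂)·C_R.
= (0.0301×3.830^2) / (0.460×3.830) = 0.4415/1.762 = 0.251.

0.251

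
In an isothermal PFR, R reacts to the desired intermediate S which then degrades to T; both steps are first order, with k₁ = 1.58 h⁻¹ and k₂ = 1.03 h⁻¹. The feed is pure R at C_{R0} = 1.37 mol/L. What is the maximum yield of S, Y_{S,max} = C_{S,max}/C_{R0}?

0.449

Evaluating C_S at τ_opt = ln(k₂/k₁)/(k₂−k₁) gives C_{S,max}/C_{R0} = (k₁/k₂)^[k₂/(k₂−k₁)].
= (1.58/1.03)^(1.03/(1.03−1.58)) = (1.534)^(-1.873) = 0.4488.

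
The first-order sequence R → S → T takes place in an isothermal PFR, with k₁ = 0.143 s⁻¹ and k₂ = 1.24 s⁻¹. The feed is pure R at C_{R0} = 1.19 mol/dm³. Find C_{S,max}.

Evaluating C_S at τ_opt = ln(k₂/k₁)/(k₂−k₁) gives C_{S,max}/C_{R0} = (k₁/k₂)^[k₂/(k₂−k₁)].
= (0.143/1.24)^(1.24/(1.24−0.143)) = (0.1153)^(1.130) = 0.08702.
C_{S,max} = 0.08702×1.19 = 0.104 mol/dm³.

0.104 mol/dm³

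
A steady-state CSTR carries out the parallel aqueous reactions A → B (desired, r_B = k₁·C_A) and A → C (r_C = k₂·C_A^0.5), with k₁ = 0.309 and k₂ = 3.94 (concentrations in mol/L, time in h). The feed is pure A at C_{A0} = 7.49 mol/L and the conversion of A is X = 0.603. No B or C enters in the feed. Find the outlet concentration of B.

Exit C_A = C_{A0}(1−X) = 7.49×0.397 = 2.974 mol/L.
A CSTR operates uniformly at the exit composition, giving r_B = 0.9188 and r_C = 6.794 (each k·C_A^n at C_A = 2.974).
Fraction of consumed A going to B: r_B/(r_B+r_C) = 0.1191.
C_B = 0.1191·C_{A0}·X = 0.1191×7.49×0.603 = 0.538 mol/L.

0.538 mol/L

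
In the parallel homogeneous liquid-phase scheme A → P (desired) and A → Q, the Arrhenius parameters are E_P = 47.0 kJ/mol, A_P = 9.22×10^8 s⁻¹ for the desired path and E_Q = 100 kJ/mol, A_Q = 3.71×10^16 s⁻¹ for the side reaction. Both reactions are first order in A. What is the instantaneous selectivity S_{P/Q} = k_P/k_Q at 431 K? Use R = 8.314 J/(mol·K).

0.0659

Since both paths have the same order in A, the concentration cancels and S_{P/Q} = k_P/k_Q = (A_P/A_Q)·exp[(E_Q−E_P)/(RT)].
(E_Q−E_P)/(RT) = (100−47.0)×10³/(8.314×431) = 53000/3583 = 14.79.
k_P/k_Q = (9.22×10^8/3.71×10^16)·exp(14.79) = 2.485×10^-8 × 2.652×10^6 = 0.0659.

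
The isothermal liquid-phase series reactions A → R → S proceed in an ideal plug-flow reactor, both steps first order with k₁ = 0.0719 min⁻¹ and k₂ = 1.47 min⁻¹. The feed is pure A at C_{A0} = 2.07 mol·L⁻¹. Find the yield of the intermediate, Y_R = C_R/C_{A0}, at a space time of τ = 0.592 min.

The intermediate concentration in a first-order A→B→C sequence is C_R = k₁C_{A0}(e^(−k₁τ) − e^(−k₂τ))/(k₂−k₁).
e^(−k₁τ) = e^(−0.0719×0.592) = e^(−0.04256) = 0.9583; e^(−k₂τ) = e^(−0.8702) = 0.4189.
C_R = 0.0719×2.07/(1.47−0.0719) × (0.9583−0.4189) = 0.1065×0.5395 = 0.05743 mol·L⁻¹.
Y_R = C_R/C_{A0} = 0.05743/2.07 = 0.0277.

0.0277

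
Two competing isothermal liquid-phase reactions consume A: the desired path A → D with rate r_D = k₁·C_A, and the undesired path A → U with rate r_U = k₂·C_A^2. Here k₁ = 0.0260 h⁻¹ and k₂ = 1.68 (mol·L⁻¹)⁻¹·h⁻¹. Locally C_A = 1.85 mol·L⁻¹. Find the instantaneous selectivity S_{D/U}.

0.00837

S_{D/U} = r_D/r_U = (k₁·C_A)/(k₂·C_A^2) = (k₁/k₂)·C_A⁻¹.
= (0.0260×1.850) / (1.68×1.850^2) = 0.04810/5.750 = 0.00837.
The undesired path is higher order in A, so low C_A (CSTR or dilute feed) favours D.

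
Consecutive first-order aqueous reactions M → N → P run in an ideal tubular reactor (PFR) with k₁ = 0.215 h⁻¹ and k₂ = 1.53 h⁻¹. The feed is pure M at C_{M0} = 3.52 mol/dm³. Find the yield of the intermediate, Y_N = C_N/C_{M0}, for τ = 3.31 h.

Solving the coupled first-order balances gives C_N(τ) = [k₁/(k₂−k₁)]·C_{M0}·(e^(−k₁τ) − e^(−k₂τ)).
e^(−k₁τ) = e^(−0.215×3.31) = e^(−0.7117) = 0.4908; e^(−k₂τ) = e^(−5.064) = 0.006318.
C_N = 0.215×3.52/(1.53−0.215) × (0.4908−0.006318) = 0.5755×0.4845 = 0.2788 mol/dm³.
Y_N = C_N/C_{M0} = 0.2788/3.52 = 0.0792.

0.0792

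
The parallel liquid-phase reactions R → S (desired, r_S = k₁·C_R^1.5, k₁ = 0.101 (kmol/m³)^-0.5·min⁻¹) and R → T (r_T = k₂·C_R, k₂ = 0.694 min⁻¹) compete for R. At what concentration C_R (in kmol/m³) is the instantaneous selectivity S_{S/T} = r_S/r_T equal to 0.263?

3.27 kmol/m³

S_{S/T} = (k₁/k₂)·C_R^0.5 ⇒ C_R = (S·k₂/k₁)^(2).
= (0.263×0.694/0.101)^(2) = (1.807)^(2) = 3.27 kmol/m³.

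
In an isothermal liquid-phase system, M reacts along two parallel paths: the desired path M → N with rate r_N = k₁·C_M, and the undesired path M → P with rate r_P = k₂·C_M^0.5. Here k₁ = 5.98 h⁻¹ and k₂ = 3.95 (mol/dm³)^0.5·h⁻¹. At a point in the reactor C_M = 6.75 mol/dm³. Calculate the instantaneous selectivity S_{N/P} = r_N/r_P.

3.93

S_{N/P} = r_N/r_P = (k₁·C_M)/(k₂·C_M^0.5) = (k₁/k₂)·C_M^0.5.
= (5.98×6.750) / (3.95×6.750^0.5) = 40.37/10.26 = 3.93.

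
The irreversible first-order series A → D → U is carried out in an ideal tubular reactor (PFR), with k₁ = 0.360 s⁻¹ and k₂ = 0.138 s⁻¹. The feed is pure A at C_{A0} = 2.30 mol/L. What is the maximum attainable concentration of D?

1.27 mol/L

For a first-order series the maximum intermediate yield is C_{D,max}/C_{A0} = (k₁/k₂)^[k₂/(k₂−k₁)].
= (0.360/0.138)^(0.138/(0.138−0.360)) = (2.609)^(-0.6216) = 0.5510.
C_{D,max} = 0.5510×2.30 = 1.27 mol/L.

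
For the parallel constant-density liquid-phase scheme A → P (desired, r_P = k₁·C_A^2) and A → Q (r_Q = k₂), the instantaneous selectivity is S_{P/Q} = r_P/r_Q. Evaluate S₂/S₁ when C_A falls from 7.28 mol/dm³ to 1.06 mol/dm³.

S_{P/Q} = (k₁/k₂)·C_A^2, so S₂/S₁ = (C_{A,2}/C_{A,1})^2.
= (1.06/7.28)^2 = (0.1456)^2 = 0.0212.
Selectivity toward P falls as C_A falls — high-concentration operation is favoured.

0.0212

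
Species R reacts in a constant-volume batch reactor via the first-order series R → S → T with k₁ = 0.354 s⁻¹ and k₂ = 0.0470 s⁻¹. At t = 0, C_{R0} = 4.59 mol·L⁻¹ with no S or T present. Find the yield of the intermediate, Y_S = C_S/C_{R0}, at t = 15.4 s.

0.554

Solving the coupled first-order balances gives C_S(t) = [k₁/(k₂−k₁)]·C_{R0}·(e^(−k₁t) − e^(−k₂t)).
e^(−k₁t) = e^(−0.354×15.4) = e^(−5.452) = 0.004289; e^(−k₂t) = e^(−0.7238) = 0.4849.
C_S = 0.354×4.59/(0.0470−0.354) × (0.004289−0.4849) = (-5.293)×(-0.4806) = 2.544 mol·L⁻¹.
Y_S = C_S/C_{R0} = 2.544/4.59 = 0.554.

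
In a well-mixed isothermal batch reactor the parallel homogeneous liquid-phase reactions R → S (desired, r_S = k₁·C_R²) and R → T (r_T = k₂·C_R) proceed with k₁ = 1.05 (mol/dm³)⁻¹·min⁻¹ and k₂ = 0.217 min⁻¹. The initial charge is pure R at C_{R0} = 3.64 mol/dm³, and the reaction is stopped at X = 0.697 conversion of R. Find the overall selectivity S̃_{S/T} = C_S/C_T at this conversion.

C_R = C_{R0}(1−X) = 1.103 mol/dm³.
Along a PFR/batch, dC_T/dC_R = −r_T/(r_S+r_T) = −k₂/(k₂+k₁·C_R).
Integrating from C_{R0} to C_R: C_T = (0.217/1.05)·ln[(0.217+1.05·3.64)/(0.217+1.05·1.10)] = 0.2067·ln(4.039/1.375) = 0.2227 mol/dm³.
Then C_S = (C_{R0}−C_R) − C_T = 2.537 − 0.2227 = 2.314 mol/dm³.
S̃_{S/T} = C_S/C_T = 2.314/0.2227 = 10.4.

10.4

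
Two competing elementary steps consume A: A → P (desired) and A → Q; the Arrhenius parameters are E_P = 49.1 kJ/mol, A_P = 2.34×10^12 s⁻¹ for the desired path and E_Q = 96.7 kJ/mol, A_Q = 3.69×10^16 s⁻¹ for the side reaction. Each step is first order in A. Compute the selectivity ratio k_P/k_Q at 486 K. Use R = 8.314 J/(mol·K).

k_P/k_Q = (A_P/A_Q)·exp[−(E_P−E_Q)/(RT)] = (A_P/A_Q)·exp[(E_Q−E_P)/(RT)].
(E_Q−E_P)/(RT) = (96.7−49.1)×10³/(8.314×486) = 47600/4041 = 11.78.
k_P/k_Q = (2.34×10^12/3.69×10^16)·exp(11.78) = 6.341×10^-5 × 1.307×10^5 = 8.29.

8.29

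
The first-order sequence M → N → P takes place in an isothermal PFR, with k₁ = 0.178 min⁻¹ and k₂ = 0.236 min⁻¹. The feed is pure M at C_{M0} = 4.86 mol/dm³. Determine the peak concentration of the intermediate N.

Evaluating C_N at τ_opt = ln(k₂/k₁)/(k₂−k₁) gives C_{N,max}/C_{M0} = (k₁/k₂)^[k₂/(k₂−k₁)].
= (0.178/0.236)^(0.236/(0.236−0.178)) = (0.7542)^(4.069) = 0.3174.
C_{N,max} = 0.3174×4.86 = 1.54 mol/dm³.

1.54 mol/dm³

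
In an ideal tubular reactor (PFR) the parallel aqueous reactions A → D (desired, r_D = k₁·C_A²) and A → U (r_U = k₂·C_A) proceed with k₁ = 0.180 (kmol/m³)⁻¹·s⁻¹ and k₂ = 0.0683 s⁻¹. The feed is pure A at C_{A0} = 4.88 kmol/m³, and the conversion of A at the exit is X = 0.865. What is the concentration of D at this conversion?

3.61 kmol/m³

C_A = C_{A0}(1−X) = 0.6588 kmol/m³.
Along a PFR/batch, dC_U/dC_A = −r_U/(r_D+r_U) = −k₂/(k₂+k₁·C_A).
Integrating from C_{A0} to C_A: C_U = (0.0683/0.180)·ln[(0.0683+0.180·4.88)/(0.0683+0.180·0.659)] = 0.3794·ln(0.9467/0.1869) = 0.6156 kmol/m³.
Then C_D = (C_{A0}−C_A) − C_U = 4.221 − 0.6156 = 3.606 kmol/m³.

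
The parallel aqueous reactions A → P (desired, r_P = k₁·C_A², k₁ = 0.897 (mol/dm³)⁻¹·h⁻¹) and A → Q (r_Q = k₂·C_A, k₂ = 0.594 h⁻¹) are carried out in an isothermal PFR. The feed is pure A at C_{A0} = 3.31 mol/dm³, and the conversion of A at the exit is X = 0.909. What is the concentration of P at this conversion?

C_A = C_{A0}(1−X) = 0.3012 mol/dm³.
Along a PFR/batch, dC_Q/dC_A = −r_Q/(r_P+r_Q) = −k₂/(k₂+k₁·C_A).
Integrating from C_{A0} to C_A: C_Q = (0.594/0.897)·ln[(0.594+0.897·3.31)/(0.594+0.897·0.301)] = 0.6622·ln(3.563/0.8642) = 0.9381 mol/dm³.
Then C_P = (C_{A0}−C_A) − C_Q = 3.009 − 0.9381 = 2.071 mol/dm³.

2.07 mol/dm³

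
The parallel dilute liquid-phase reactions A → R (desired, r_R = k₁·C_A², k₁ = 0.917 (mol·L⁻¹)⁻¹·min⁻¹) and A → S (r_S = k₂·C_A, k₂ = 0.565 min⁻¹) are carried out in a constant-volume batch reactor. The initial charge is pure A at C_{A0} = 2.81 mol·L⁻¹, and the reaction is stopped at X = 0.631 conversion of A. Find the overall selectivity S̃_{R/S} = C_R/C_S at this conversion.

2.95

C_A = C_{A0}(1−X) = 1.037 mol·L⁻¹.
Along a PFR/batch, dC_S/dC_A = −r_S/(r_R+r_S) = −k₂/(k₂+k₁·C_A).
Integrating from C_{A0} to C_A: C_S = (0.565/0.917)·ln[(0.565+0.917·2.81)/(0.565+0.917·1.04)] = 0.6161·ln(3.142/1.516) = 0.4491 mol·L⁻¹.
Then C_R = (C_{A0}−C_A) − C_S = 1.773 − 0.4491 = 1.324 mol·L⁻¹.
S̃_{R/S} = C_R/C_S = 1.324/0.4491 = 2.95.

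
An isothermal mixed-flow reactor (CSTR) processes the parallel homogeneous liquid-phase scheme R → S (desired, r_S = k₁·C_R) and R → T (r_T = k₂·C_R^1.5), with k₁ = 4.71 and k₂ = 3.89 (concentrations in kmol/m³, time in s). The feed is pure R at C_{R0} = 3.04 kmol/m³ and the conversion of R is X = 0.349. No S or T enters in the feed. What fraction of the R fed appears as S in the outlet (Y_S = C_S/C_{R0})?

0.161

Exit C_R = C_{R0}(1−X) = 3.04×0.651 = 1.979 kmol/m³.
In a CSTR the entire volume is at exit conditions, so r_S = 4.71×1.979 = 9.321 and r_T = 3.89×1.979^1.5 = 10.83.
Fraction of consumed R going to S: r_S/(r_S+r_T) = 0.4626.
C_S = 0.4626·C_{R0}·X = 0.4626×3.04×0.349 = 0.491 kmol/m³; Y_S = C_S/C_{R0} = 0.161.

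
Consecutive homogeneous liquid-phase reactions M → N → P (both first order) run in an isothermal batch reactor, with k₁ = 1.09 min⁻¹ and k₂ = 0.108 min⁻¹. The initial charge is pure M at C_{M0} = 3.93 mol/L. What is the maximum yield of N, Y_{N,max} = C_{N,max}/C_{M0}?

For a first-order series the maximum intermediate yield is C_{N,max}/C_{M0} = (k₁/k₂)^[k₂/(k₂−k₁)].
= (1.09/0.108)^(0.108/(0.108−1.09)) = (10.09)^(-0.1100) = 0.7755.

0.775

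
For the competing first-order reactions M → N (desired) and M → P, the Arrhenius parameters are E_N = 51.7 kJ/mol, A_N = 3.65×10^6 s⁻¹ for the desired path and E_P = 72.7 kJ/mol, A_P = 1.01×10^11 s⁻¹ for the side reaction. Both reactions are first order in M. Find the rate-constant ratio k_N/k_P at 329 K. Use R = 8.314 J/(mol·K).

0.0780

Since both paths have the same order in M, the concentration cancels and S_{N/P} = k_N/k_P = (A_N/A_P)·exp[(E_P−E_N)/(RT)].
(E_P−E_N)/(RT) = (72.7−51.7)×10³/(8.314×329) = 21000/2735 = 7.677.
k_N/k_P = (3.65×10^6/1.01×10^11)·exp(7.677) = 3.614×10^-5 × 2159 = 0.0780.
Since E_N < E_P, lowering the temperature improves selectivity toward N.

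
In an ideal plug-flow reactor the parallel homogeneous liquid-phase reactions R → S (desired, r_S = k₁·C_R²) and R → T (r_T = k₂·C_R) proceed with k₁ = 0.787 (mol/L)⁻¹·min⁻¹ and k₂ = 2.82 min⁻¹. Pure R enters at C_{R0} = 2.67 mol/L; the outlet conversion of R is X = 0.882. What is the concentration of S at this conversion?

C_R = C_{R0}(1−X) = 0.3151 mol/L.
Along a PFR/batch, dC_T/dC_R = −r_T/(r_S+r_T) = −k₂/(k₂+k₁·C_R).
Integrating from C_{R0} to C_R: C_T = (2.82/0.787)·ln[(2.82+0.787·2.67)/(2.82+0.787·0.315)] = 3.583·ln(4.921/3.068) = 1.693 mol/L.
Then C_S = (C_{R0}−C_R) − C_T = 2.355 − 1.693 = 0.6616 mol/L.

0.662 mol/L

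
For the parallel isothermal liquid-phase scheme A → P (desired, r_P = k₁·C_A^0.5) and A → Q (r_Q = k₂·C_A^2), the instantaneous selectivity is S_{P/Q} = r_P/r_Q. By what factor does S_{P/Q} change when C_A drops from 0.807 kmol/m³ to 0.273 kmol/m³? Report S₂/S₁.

5.08

S_{P/Q} = (k₁/k₂)·C_A^-1.5, so S₂/S₁ = (C_{A,2}/C_{A,1})^-1.5.
= (0.273/0.807)^(-1.5) = (0.3383)^(-1.5) = 5.08.
Selectivity toward P rises as C_A falls — low-concentration operation is favoured.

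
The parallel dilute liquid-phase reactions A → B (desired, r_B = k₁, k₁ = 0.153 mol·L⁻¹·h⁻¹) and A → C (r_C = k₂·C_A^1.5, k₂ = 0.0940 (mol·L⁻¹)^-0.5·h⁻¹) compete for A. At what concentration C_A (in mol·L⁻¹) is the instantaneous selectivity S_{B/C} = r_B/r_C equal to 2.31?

0.792 mol·L⁻¹

S_{B/C} = (k₁/k₂)·C_A^-1.5 ⇒ C_A = (S·k₂/k₁)^(1/(-1.5)).
= (2.31×0.0940/0.153)^(-0.6667) = (1.419)^(-0.6667) = 0.792 mol·L⁻¹.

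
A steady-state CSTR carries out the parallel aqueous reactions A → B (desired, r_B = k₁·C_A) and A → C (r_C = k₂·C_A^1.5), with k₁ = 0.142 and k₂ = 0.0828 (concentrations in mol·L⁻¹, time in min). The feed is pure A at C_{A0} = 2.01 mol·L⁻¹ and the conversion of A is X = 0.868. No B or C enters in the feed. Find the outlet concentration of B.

1.34 mol·L⁻¹

Exit C_A = C_{A0}(1−X) = 2.01×0.132 = 0.2653 mol·L⁻¹.
A CSTR operates uniformly at the exit composition, giving r_B = 0.03768 and r_C = 0.01132 (each k·C_A^n at C_A = 0.2653).
Fraction of consumed A going to B: r_B/(r_B+r_C) = 0.7690.
C_B = 0.7690·C_{A0}·X = 0.7690×2.01×0.868 = 1.34 mol·L⁻¹.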